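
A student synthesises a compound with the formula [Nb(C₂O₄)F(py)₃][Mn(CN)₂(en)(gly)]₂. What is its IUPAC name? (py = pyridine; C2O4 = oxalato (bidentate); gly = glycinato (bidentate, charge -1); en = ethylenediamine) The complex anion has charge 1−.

fluorooxalatotris(pyridine)niobium(V) dicyano(ethylenediamine)(glycinato)manganate(II)

Both ions are complex: the cation is named first with the plain metal name, the anion second with the -ate form; each ion's ligands are alphabetised independently.
The complex anion is given as 1−; its ligand charges sum to -3, so Mn = +2.
With 2 anions per cation, the cation must be 2×1 = 2+.
Cation: ligand charges sum to -3; for the ion to be 2+, Nb = +5.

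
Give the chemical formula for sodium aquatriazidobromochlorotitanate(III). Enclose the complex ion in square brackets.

Na2[TiBrCl(H2O)(N3)3]

Ligands: 1 bromo (Br, -1), 1 aqua (H2O, neutral), 3 azido (N3, -1), 1 chloro (Cl, -1). Ligand charge sum = -5.
Charge balance with sodium (+1) requires 1 complex ion per 2 sodium.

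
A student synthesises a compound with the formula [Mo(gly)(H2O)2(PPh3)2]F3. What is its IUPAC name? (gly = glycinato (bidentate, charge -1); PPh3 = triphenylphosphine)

The 3 fluoride counter-ions carry a total charge of -3, so each complex ion is 3+.
Ligand charges: 1×glycinato (-1 each), 2×aqua (neutral), 2×triphenylphosphine (neutral); total -1. So Mo + (-1) = 3+, giving Mo = +4.
Ligands are named alphabetically: aqua before glycinato before triphenylphosphine.

diaqua(glycinato)bis(triphenylphosphine)molybdenum(IV) fluoride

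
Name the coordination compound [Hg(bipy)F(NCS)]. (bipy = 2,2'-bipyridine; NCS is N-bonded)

(2,2'-bipyridine)fluoroisothiocyanatomercury(II)

There is no counter-ion, so the complex is neutral overall.
Ligand charges: 1×2,2'-bipyridine (neutral), 1×fluoro (-1 each), 1×isothiocyanato (-1 each); total -2. So Hg + (-2) = 0, giving Hg = +2.
Ligands are named alphabetically: bipyridine before fluoro before isothiocyanato.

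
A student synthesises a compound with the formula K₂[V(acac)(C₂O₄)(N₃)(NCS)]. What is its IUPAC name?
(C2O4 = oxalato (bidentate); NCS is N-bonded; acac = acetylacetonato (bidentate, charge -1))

potassium (acetylacetonato)azidoisothiocyanatooxalatovanadate(III)

The 2 potassium counter-ions carry a total charge of +2, so each complex ion is 2−.
Ligand charges: 1×oxalato (-2 each), 1×azido (-1 each), 1×isothiocyanato (-1 each), 1×acetylacetonato (-1 each); total -5. So V + (-5) = 2−, giving V = +3.
The complex ion is anionic, so vanadium takes the -ate form vanadate(III).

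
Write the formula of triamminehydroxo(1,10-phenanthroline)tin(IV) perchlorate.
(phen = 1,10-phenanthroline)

Ligands: 3 ammine (NH3, neutral), 1 1,10-phenanthroline (phen, neutral), 1 hydroxo (OH, -1). Ligand charge sum = -1.
With Sn in oxidation state +4, the complex ion is [Sn...]^3+.
Charge balance with perchlorate (-1) requires 1 complex ion per 3 perchlorate.

[Sn(NH3)3(OH)(phen)](ClO4)3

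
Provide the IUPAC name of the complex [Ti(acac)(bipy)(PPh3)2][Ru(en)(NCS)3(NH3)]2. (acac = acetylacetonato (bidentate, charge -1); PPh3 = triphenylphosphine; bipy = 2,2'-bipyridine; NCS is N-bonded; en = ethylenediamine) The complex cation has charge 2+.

Both ions are complex: the cation is named first with the plain metal name, the anion second with the -ate form; each ion's ligands are alphabetised independently.
The complex cation is given as 2+; its ligand charges sum to -1, so Ti = +3.
With 2 anions per cation, each anion must be 2/2 = 1−.
Anion: ligand charges sum to -3; for the ion to be 1−, Ru = +2.

(acetylacetonato)(2,2'-bipyridine)bis(triphenylphosphine)titanium(III) ammine(ethylenediamine)triisothiocyanatoruthenate(II)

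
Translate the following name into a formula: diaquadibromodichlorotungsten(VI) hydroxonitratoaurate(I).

Cation [W…]: ligand charges -4, W(VI) ⇒ ion charge 2+.
Anion [Au…]: ligand charges -2, Au(I) ⇒ ion charge 1−.

[WBr2Cl2(H2O)2][Au(NO3)(OH)]2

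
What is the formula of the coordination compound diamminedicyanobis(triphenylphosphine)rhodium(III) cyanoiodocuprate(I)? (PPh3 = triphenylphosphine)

[Rh(CN)2(NH3)2(PPh3)2][Cu(CN)I]

Cation [Rh…]: ligand charges -2, Rh(III) ⇒ ion charge 1+.
Anion [Cu…]: ligand charges -2, Cu(I) ⇒ ion charge 1−.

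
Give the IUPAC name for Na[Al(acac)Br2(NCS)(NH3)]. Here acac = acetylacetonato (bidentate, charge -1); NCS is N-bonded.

The 1 sodium counter-ion carries a total charge of +1, so each complex ion is 1−.
Ligand charges: 1×ammine (neutral), 2×bromo (-1 each), 1×acetylacetonato (-1 each), 1×isothiocyanato (-1 each); total -4. So Al + (-4) = 1−, giving Al = +3.
The complex ion is anionic, so aluminium takes the -ate form aluminate(III).

sodium (acetylacetonato)amminedibromoisothiocyanatoaluminate(III)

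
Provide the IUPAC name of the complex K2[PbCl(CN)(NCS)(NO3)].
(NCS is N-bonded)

potassium chlorocyanoisothiocyanatonitratoplumbate(II)

The 2 potassium counter-ions carry a total charge of +2, so each complex ion is 2−.
Ligand charges: 1×chloro (-1 each), 1×nitrato (-1 each), 1×isothiocyanato (-1 each), 1×cyano (-1 each); total -4. So Pb + (-4) = 2−, giving Pb = +2.
Ligands are named alphabetically: chloro before cyano before isothiocyanato before nitrato.
The complex ion is anionic, so lead takes the -ate form plumbate(II).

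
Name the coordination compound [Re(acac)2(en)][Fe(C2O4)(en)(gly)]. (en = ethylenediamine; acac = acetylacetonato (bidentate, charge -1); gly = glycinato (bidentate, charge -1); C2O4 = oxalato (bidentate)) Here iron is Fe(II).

Fe is given as +2; the anion's ligand charges sum to -3, so the complex anion is 1−.
A 1:1 salt means the cation carries the equal and opposite charge, 1+.
Cation: ligand charges sum to -2; for the ion to be 1+, Re = +3.

bis(acetylacetonato)(ethylenediamine)rhenium(III) (ethylenediamine)(glycinato)oxalatoferrate(II)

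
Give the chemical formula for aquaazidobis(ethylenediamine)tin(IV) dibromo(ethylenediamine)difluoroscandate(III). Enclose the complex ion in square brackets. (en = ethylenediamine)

Cation [Sn…]: ligand charges -1, Sn(IV) ⇒ ion charge 3+.
Anion [Sc…]: ligand charges -4, Sc(III) ⇒ ion charge 1−.
One 3+ cation requires 3 of the 1− anion.

[Sn(en)2(H2O)(N3)][ScBr2(en)F2]3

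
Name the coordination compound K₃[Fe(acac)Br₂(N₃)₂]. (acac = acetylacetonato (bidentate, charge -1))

potassium (acetylacetonato)diazidodibromoferrate(II)

The 3 potassium counter-ions carry a total charge of +3, so each complex ion is 3−.
Ligand charges: 2×azido (-1 each), 1×acetylacetonato (-1 each), 2×bromo (-1 each); total -5. So Fe + (-5) = 3−, giving Fe = +2.
The complex ion is anionic, so iron takes the -ate form ferrate(II).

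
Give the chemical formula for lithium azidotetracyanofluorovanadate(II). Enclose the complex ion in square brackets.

Li4[V(CN)4F(N3)]

Ligands: 1 azido (N3, -1), 1 fluoro (F, -1), 4 cyano (CN, -1). Ligand charge sum = -6.
With V in oxidation state +2, the complex ion is [V...]^4−.
Charge balance with lithium (+1) requires 1 complex ion per 4 lithium.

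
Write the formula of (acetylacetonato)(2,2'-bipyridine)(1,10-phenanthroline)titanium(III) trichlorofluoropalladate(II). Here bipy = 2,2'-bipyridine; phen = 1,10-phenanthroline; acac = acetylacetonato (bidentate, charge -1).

Cation [Ti…]: ligand charges -1, Ti(III) ⇒ ion charge 2+.
Anion [Pd…]: ligand charges -4, Pd(II) ⇒ ion charge 2−.
One 2+ cation balances one 2− anion.

[Ti(acac)(bipy)(phen)][PdCl3F]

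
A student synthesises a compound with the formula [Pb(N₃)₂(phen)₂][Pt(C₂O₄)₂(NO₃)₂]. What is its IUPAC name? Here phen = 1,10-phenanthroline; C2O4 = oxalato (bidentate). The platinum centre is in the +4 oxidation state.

Both ions are complex: the cation is named first with the plain metal name, the anion second with the -ate form; each ion's ligands are alphabetised independently.
Pt is given as +4; the anion's ligand charges sum to -6, so the complex anion is 2−.
A 1:1 salt means the cation carries the equal and opposite charge, 2+.
Cation: ligand charges sum to -2; for the ion to be 2+, Pb = +4.

diazidobis(1,10-phenanthroline)lead(IV) dinitratodioxalatoplatinate(IV)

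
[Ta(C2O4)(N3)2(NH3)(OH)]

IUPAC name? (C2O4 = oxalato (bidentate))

amminediazidohydroxooxalatotantalum(V)

There is no counter-ion, so the complex is neutral overall.
Ligand charges: 1×hydroxo (-1 each), 1×oxalato (-2 each), 1×ammine (neutral), 2×azido (-1 each); total -5. So Ta + (-5) = 0, giving Ta = +5.
Ligands are named alphabetically: ammine before azido before hydroxo before oxalato.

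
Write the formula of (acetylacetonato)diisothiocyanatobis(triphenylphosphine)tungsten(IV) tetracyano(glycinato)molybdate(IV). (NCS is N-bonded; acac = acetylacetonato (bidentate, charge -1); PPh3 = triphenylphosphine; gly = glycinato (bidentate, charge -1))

[W(acac)(NCS)2(PPh3)2][Mo(CN)4(gly)]

Cation [W…]: ligand charges -3, W(IV) ⇒ ion charge 1+.
Anion [Mo…]: ligand charges -5, Mo(IV) ⇒ ion charge 1−.
One 1+ cation balances one 1− anion.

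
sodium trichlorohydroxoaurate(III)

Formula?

Ligands: 3 chloro (Cl, -1), 1 hydroxo (OH, -1). Ligand charge sum = -4.
Charge balance with sodium (+1) requires 1 complex ion per 1 sodium.

Na[AuCl3(OH)]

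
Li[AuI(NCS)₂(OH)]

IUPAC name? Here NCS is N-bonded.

The 1 lithium counter-ion carries a total charge of +1, so each complex ion is 1−.
Ligand charges: 1×iodo (-1 each), 2×isothiocyanato (-1 each), 1×hydroxo (-1 each); total -4. So Au + (-4) = 1−, giving Au = +3.
The complex ion is anionic, so gold takes the -ate form aurate(III).

lithium hydroxoiododiisothiocyanatoaurate(III)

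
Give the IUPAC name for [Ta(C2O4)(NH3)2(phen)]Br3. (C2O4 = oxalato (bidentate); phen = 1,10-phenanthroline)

diammineoxalato(1,10-phenanthroline)tantalum(V) bromide

The 3 bromide counter-ions carry a total charge of -3, so each complex ion is 3+.
Ligand charges: 1×oxalato (-2 each), 1×1,10-phenanthroline (neutral), 2×ammine (neutral); total -2. So Ta + (-2) = 3+, giving Ta = +5.
Ligands are named alphabetically: ammine before oxalato before phenanthroline.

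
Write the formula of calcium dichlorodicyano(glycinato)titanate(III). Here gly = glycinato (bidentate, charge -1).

Ligands: 1 glycinato (gly, -1), 2 cyano (CN, -1), 2 chloro (Cl, -1). Ligand charge sum = -5.
Charge balance with calcium (+2) requires 1 complex ion per 1 calcium.

Ca[TiCl2(CN)2(gly)]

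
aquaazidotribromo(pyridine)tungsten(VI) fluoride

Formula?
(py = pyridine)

[WBr3(H2O)(N3)(py)]F2

Ligands: 3 bromo (Br, -1), 1 pyridine (py, neutral), 1 azido (N3, -1), 1 aqua (H2O, neutral). Ligand charge sum = -4.
With W in oxidation state +6, the complex ion is [W...]^2+.
Charge balance with fluoride (-1) requires 1 complex ion per 2 fluoride.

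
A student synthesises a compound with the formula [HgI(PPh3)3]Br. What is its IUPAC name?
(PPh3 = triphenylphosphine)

iodotris(triphenylphosphine)mercury(II) bromide

The 1 bromide counter-ion carries a total charge of -1, so each complex ion is 1+.
Ligand charges: 3×triphenylphosphine (neutral), 1×iodo (-1 each); total -1. So Hg + (-1) = 1+, giving Hg = +2.
Ligands are named alphabetically: iodo before triphenylphosphine.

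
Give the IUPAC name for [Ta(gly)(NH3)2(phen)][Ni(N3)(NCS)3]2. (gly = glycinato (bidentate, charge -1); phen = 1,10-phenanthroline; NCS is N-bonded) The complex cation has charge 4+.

Both ions are complex: the cation is named first with the plain metal name, the anion second with the -ate form; each ion's ligands are alphabetised independently.
The complex cation is given as 4+; its ligand charges sum to -1, so Ta = +5.
With 2 anions per cation, each anion must be 4/2 = 2−.
Anion: ligand charges sum to -4; for the ion to be 2−, Ni = +2.

diammine(glycinato)(1,10-phenanthroline)tantalum(V) azidotriisothiocyanatonickelate(II)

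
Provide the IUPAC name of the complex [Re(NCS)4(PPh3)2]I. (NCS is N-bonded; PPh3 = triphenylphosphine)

The 1 iodide counter-ion carries a total charge of -1, so each complex ion is 1+.
Ligand charges: 4×isothiocyanato (-1 each), 2×triphenylphosphine (neutral); total -4. So Re + (-4) = 1+, giving Re = +5.
Ligands are named alphabetically: isothiocyanato before triphenylphosphine.

tetraisothiocyanatobis(triphenylphosphine)rhenium(V) iodide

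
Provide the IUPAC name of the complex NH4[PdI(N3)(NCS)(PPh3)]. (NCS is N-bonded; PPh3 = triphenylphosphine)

The 1 ammonium counter-ion carries a total charge of +1, so each complex ion is 1−.
Ligand charges: 1×isothiocyanato (-1 each), 1×triphenylphosphine (neutral), 1×iodo (-1 each), 1×azido (-1 each); total -3. So Pd + (-3) = 1−, giving Pd = +2.
The complex ion is anionic, so palladium takes the -ate form palladate(II).

ammonium azidoiodoisothiocyanato(triphenylphosphine)palladate(II)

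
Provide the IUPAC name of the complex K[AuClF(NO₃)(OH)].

The 1 potassium counter-ion carries a total charge of +1, so each complex ion is 1−.
Ligand charges: 1×hydroxo (-1 each), 1×chloro (-1 each), 1×fluoro (-1 each), 1×nitrato (-1 each); total -4. So Au + (-4) = 1−, giving Au = +3.
The complex ion is anionic, so gold takes the -ate form aurate(III).

potassium chlorofluorohydroxonitratoaurate(III)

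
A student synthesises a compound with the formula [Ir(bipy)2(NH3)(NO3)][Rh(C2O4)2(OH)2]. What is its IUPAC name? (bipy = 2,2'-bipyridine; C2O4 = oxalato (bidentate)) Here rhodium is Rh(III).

Both ions are complex: the cation is named first with the plain metal name, the anion second with the -ate form; each ion's ligands are alphabetised independently.
Rh is given as +3; the anion's ligand charges sum to -6, so the complex anion is 3−.
A 1:1 salt means the cation carries the equal and opposite charge, 3+.
Cation: ligand charges sum to -1; for the ion to be 3+, Ir = +4.

amminebis(2,2'-bipyridine)nitratoiridium(IV) dihydroxodioxalatorhodate(III)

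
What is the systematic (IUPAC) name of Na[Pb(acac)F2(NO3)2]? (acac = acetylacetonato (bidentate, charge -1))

The 1 sodium counter-ion carries a total charge of +1, so each complex ion is 1−.
Ligand charges: 1×acetylacetonato (-1 each), 2×fluoro (-1 each), 2×nitrato (-1 each); total -5. So Pb + (-5) = 1−, giving Pb = +4.
Ligands are named alphabetically: acetylacetonato before fluoro before nitrato.
The complex ion is anionic, so lead takes the -ate form plumbate(IV).

sodium (acetylacetonato)difluorodinitratoplumbate(IV)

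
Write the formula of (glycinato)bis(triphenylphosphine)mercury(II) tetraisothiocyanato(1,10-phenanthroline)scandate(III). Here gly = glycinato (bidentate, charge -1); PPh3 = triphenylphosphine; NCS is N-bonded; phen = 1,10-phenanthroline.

[Hg(gly)(PPh3)2][Sc(NCS)4(phen)]

Cation [Hg…]: ligand charges -1, Hg(II) ⇒ ion charge 1+.
Anion [Sc…]: ligand charges -4, Sc(III) ⇒ ion charge 1−.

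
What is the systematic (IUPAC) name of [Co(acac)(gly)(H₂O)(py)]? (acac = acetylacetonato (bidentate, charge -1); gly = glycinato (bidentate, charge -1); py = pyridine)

There is no counter-ion, so the complex is neutral overall.
Ligand charges: 1×aqua (neutral), 1×acetylacetonato (-1 each), 1×glycinato (-1 each), 1×pyridine (neutral); total -2. So Co + (-2) = 0, giving Co = +2.
Ligands are named alphabetically: acetylacetonato before aqua before glycinato before pyridine.

(acetylacetonato)aqua(glycinato)(pyridine)cobalt(II)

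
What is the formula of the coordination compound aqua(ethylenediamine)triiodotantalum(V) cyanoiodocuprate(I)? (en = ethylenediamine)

Cation [Ta…]: ligand charges -3, Ta(V) ⇒ ion charge 2+.
Anion [Cu…]: ligand charges -2, Cu(I) ⇒ ion charge 1−.
One 2+ cation requires 2 of the 1− anion.

[Ta(en)(H2O)I3][Cu(CN)I]2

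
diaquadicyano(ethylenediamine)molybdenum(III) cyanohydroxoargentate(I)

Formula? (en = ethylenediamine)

Cation [Mo…]: ligand charges -2, Mo(III) ⇒ ion charge 1+.
Anion [Ag…]: ligand charges -2, Ag(I) ⇒ ion charge 1−.
One 1+ cation balances one 1− anion.

[Mo(CN)2(en)(H2O)2][Ag(CN)(OH)]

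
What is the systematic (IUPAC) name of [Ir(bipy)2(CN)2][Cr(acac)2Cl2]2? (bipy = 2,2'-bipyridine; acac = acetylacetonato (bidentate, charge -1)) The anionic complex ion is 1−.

The complex anion is given as 1−; its ligand charges sum to -4, so Cr = +3.
With 2 anions per cation, the cation must be 2×1 = 2+.
Cation: ligand charges sum to -2; for the ion to be 2+, Ir = +4.

bis(2,2'-bipyridine)dicyanoiridium(IV) bis(acetylacetonato)dichlorochromate(III)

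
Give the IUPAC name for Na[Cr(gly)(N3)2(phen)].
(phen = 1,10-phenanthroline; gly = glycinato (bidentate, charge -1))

sodium diazido(glycinato)(1,10-phenanthroline)chromate(II)

The 1 sodium counter-ion carries a total charge of +1, so each complex ion is 1−.
Ligand charges: 2×azido (-1 each), 1×1,10-phenanthroline (neutral), 1×glycinato (-1 each); total -3. So Cr + (-3) = 1−, giving Cr = +2.
Ligands are named alphabetically: azido before glycinato before phenanthroline.
The complex ion is anionic, so chromium takes the -ate form chromate(II).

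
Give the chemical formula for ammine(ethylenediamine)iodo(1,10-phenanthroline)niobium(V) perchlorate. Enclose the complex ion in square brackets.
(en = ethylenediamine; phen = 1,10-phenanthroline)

[Nb(en)I(NH3)(phen)](ClO4)4

Ligands: 1 ethylenediamine (en, neutral), 1 1,10-phenanthroline (phen, neutral), 1 ammine (NH3, neutral), 1 iodo (I, -1). Ligand charge sum = -1.
With Nb in oxidation state +5, the complex ion is [Nb...]^4+.
Charge balance with perchlorate (-1) requires 1 complex ion per 4 perchlorate.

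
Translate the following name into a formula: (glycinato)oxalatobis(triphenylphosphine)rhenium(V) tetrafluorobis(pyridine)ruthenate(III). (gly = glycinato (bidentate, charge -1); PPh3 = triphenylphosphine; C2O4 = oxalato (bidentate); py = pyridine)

[Re(C2O4)(gly)(PPh3)2][RuF4(py)2]2

Cation [Re…]: ligand charges -3, Re(V) ⇒ ion charge 2+.
Anion [Ru…]: ligand charges -4, Ru(III) ⇒ ion charge 1−.
One 2+ cation requires 2 of the 1− anion.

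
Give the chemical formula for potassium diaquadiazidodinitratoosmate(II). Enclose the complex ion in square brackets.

K2[Os(H2O)2(N3)2(NO3)2]

Ligands: 2 nitrato (NO3, -1), 2 azido (N3, -1), 2 aqua (H2O, neutral). Ligand charge sum = -4.
With Os in oxidation state +2, the complex ion is [Os...]^2−.
Charge balance with potassium (+1) requires 1 complex ion per 2 potassium.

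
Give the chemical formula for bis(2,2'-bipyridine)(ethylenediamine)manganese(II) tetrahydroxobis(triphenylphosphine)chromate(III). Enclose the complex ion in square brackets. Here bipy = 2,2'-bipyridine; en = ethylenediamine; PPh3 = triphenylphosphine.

Cation [Mn…]: ligand charges 0, Mn(II) ⇒ ion charge 2+.
Anion [Cr…]: ligand charges -4, Cr(III) ⇒ ion charge 1−.
One 2+ cation requires 2 of the 1− anion.

[Mn(bipy)2(en)][Cr(OH)4(PPh3)2]2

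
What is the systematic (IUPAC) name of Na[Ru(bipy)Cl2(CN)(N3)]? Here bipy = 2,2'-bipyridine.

The 1 sodium counter-ion carries a total charge of +1, so each complex ion is 1−.
Ligand charges: 1×azido (-1 each), 2×chloro (-1 each), 1×cyano (-1 each), 1×2,2'-bipyridine (neutral); total -4. So Ru + (-4) = 1−, giving Ru = +3.
Ligands are named alphabetically: azido before bipyridine before chloro before cyano.
The complex ion is anionic, so ruthenium takes the -ate form ruthenate(III).

sodium azido(2,2'-bipyridine)dichlorocyanoruthenate(III)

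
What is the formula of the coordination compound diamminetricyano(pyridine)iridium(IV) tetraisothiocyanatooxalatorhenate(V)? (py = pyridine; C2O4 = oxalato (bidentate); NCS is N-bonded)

Cation [Ir…]: ligand charges -3, Ir(IV) ⇒ ion charge 1+.
Anion [Re…]: ligand charges -6, Re(V) ⇒ ion charge 1−.
One 1+ cation balances one 1− anion.

[Ir(CN)3(NH3)2(py)][Re(C2O4)(NCS)4]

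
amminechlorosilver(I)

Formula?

Ligands: 1 ammine (NH3, neutral), 1 chloro (Cl, -1). Ligand charge sum = -1.
With Ag in oxidation state +1, the complex ion is [Ag...].

[AgCl(NH3)]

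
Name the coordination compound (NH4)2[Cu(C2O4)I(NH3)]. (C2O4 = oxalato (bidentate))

The 2 ammonium counter-ions carry a total charge of +2, so each complex ion is 2−.
Ligand charges: 1×iodo (-1 each), 1×ammine (neutral), 1×oxalato (-2 each); total -3. So Cu + (-3) = 2−, giving Cu = +1.
Ligands are named alphabetically: ammine before iodo before oxalato.
The complex ion is anionic, so copper takes the -ate form cuprate(I).

ammonium ammineiodooxalatocuprate(I)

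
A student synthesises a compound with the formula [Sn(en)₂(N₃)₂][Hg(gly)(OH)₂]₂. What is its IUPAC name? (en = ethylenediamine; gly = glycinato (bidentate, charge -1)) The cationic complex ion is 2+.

The complex cation is given as 2+; its ligand charges sum to -2, so Sn = +4.
With 2 anions per cation, each anion must be 2/2 = 1−.
Anion: ligand charges sum to -3; for the ion to be 1−, Hg = +2.

diazidobis(ethylenediamine)tin(IV) (glycinato)dihydroxomercurate(II)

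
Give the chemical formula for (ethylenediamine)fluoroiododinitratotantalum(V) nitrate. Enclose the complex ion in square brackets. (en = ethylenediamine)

Ligands: 1 fluoro (F, -1), 1 ethylenediamine (en, neutral), 2 nitrato (NO3, -1), 1 iodo (I, -1). Ligand charge sum = -4.
Charge balance with nitrate (-1) requires 1 complex ion per 1 nitrate.

[Ta(en)FI(NO3)2]NO3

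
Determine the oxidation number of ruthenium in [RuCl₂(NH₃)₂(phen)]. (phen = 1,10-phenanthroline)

+2

No counter-ion: the bracketed complex is neutral.
Ligand charges: 2×NH3 neutral; 2×Cl = -2; 1×phen neutral; sum -2.
Ru + (-2) = 0 ⇒ Ru is +2.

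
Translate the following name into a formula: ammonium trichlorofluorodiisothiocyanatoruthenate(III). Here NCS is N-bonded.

Ligands: 2 isothiocyanato (NCS, -1), 1 fluoro (F, -1), 3 chloro (Cl, -1). Ligand charge sum = -6.
Charge balance with ammonium (+1) requires 1 complex ion per 3 ammonium.

(NH4)3[RuCl3F(NCS)2]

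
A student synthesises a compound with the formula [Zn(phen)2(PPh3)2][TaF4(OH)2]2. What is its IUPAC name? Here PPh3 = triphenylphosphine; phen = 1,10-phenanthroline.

Both ions are complex: the cation is named first with the plain metal name, the anion second with the -ate form; each ion's ligands are alphabetised independently.
Zinc is always +2 in its complexes; the cation's ligand charges sum to 0, so the complex cation is 2+.
With 2 anions per cation, each anion must be 2/2 = 1−.
Anion: ligand charges sum to -6; for the ion to be 1−, Ta = +5.

bis(1,10-phenanthroline)bis(triphenylphosphine)zinc(II) tetrafluorodihydroxotantalate(V)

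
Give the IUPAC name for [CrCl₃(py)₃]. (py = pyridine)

trichlorotris(pyridine)chromium(III)

There is no counter-ion, so the complex is neutral overall.
Ligand charges: 3×pyridine (neutral), 3×chloro (-1 each); total -3. So Cr + (-3) = 0, giving Cr = +3.
Ligands are named alphabetically: chloro before pyridine.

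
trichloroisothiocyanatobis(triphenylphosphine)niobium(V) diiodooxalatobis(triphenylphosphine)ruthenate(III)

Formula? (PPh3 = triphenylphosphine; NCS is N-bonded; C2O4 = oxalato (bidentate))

[NbCl3(NCS)(PPh3)2][Ru(C2O4)I2(PPh3)2]

Cation [Nb…]: ligand charges -4, Nb(V) ⇒ ion charge 1+.
Anion [Ru…]: ligand charges -4, Ru(III) ⇒ ion charge 1−.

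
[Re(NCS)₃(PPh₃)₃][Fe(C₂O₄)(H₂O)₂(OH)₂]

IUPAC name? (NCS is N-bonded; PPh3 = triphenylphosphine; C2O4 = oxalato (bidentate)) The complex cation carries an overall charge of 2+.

triisothiocyanatotris(triphenylphosphine)rhenium(V) diaquadihydroxooxalatoferrate(II)

Both ions are complex: the cation is named first with the plain metal name, the anion second with the -ate form; each ion's ligands are alphabetised independently.
The complex cation is given as 2+; its ligand charges sum to -3, so Re = +5.
A 1:1 salt means the anion carries the equal and opposite charge, 2−.
Anion: ligand charges sum to -4; for the ion to be 2−, Fe = +2.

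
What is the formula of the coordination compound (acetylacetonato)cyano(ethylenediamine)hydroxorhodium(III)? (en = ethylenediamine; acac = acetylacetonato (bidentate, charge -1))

Ligands: 1 cyano (CN, -1), 1 ethylenediamine (en, neutral), 1 hydroxo (OH, -1), 1 acetylacetonato (acac, -1). Ligand charge sum = -3.
With Rh in oxidation state +3, the complex ion is [Rh...].

[Rh(acac)(CN)(en)(OH)]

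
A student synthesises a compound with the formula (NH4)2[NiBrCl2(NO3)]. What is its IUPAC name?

ammonium bromodichloronitratonickelate(II)

The 2 ammonium counter-ions carry a total charge of +2, so each complex ion is 2−.
Ligand charges: 1×nitrato (-1 each), 1×bromo (-1 each), 2×chloro (-1 each); total -4. So Ni + (-4) = 2−, giving Ni = +2.
Ligands are named alphabetically: bromo before chloro before nitrato.
The complex ion is anionic, so nickel takes the -ate form nickelate(II).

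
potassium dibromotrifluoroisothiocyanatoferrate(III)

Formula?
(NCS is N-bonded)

K3[FeBr2F3(NCS)]

Ligands: 3 fluoro (F, -1), 1 isothiocyanato (NCS, -1), 2 bromo (Br, -1). Ligand charge sum = -6.
With Fe in oxidation state +3, the complex ion is [Fe...]^3−.
Charge balance with potassium (+1) requires 1 complex ion per 3 potassium.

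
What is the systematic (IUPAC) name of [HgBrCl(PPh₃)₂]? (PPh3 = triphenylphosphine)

bromochlorobis(triphenylphosphine)mercury(II)

There is no counter-ion, so the complex is neutral overall.
Ligand charges: 2×triphenylphosphine (neutral), 1×chloro (-1 each), 1×bromo (-1 each); total -2. So Hg + (-2) = 0, giving Hg = +2.
Ligands are named alphabetically: bromo before chloro before triphenylphosphine.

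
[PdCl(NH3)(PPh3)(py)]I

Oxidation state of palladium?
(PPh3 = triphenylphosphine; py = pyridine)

+2

1 iodide outside the brackets (-1 each) → the complex ion is 1+.
Ligand charges: 1×NH3 neutral; 1×PPh3 neutral; 1×Cl = -1; 1×py neutral; sum -1.
Pd + (-1) = 1+ ⇒ Pd is +2.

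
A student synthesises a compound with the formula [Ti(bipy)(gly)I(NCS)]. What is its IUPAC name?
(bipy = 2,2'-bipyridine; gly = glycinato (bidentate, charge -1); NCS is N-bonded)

There is no counter-ion, so the complex is neutral overall.
Ligand charges: 1×2,2'-bipyridine (neutral), 1×iodo (-1 each), 1×glycinato (-1 each), 1×isothiocyanato (-1 each); total -3. So Ti + (-3) = 0, giving Ti = +3.
Ligands are named alphabetically: bipyridine before glycinato before iodo before isothiocyanato.

(2,2'-bipyridine)(glycinato)iodoisothiocyanatotitanium(III)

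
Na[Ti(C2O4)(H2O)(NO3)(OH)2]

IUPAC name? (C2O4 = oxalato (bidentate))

sodium aquadihydroxonitratooxalatotitanate(IV)

The 1 sodium counter-ion carries a total charge of +1, so each complex ion is 1−.
Ligand charges: 2×hydroxo (-1 each), 1×aqua (neutral), 1×nitrato (-1 each), 1×oxalato (-2 each); total -5. So Ti + (-5) = 1−, giving Ti = +4.
Ligands are named alphabetically: aqua before hydroxo before nitrato before oxalato.
The complex ion is anionic, so titanium takes the -ate form titanate(IV).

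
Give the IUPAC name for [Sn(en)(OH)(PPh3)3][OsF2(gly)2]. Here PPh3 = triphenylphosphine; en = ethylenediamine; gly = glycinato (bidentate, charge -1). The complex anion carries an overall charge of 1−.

(ethylenediamine)hydroxotris(triphenylphosphine)tin(II) difluorobis(glycinato)osmate(III)

Both ions are complex: the cation is named first with the plain metal name, the anion second with the -ate form; each ion's ligands are alphabetised independently.
The complex anion is given as 1−; its ligand charges sum to -4, so Os = +3.
A 1:1 salt means the cation carries the equal and opposite charge, 1+.
Cation: ligand charges sum to -1; for the ion to be 1+, Sn = +2.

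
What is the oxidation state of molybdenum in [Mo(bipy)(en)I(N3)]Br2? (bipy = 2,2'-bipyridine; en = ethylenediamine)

+4

2 bromide outside the brackets (-1 each) → the complex ion is 2+.
Ligand charges: 1×I = -1; 1×bipy neutral; 1×en neutral; 1×N3 = -1; sum -2.
Mo + (-2) = 2+ ⇒ Mo is +4.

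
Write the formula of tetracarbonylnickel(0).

Ligands: 4 carbonyl (CO, neutral). Ligand charge sum = 0.
With Ni in oxidation state 0, the complex ion is [Ni...].

[Ni(CO)4]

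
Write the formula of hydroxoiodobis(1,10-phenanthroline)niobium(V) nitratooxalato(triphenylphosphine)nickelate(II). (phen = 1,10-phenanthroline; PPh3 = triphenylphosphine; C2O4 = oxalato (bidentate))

Cation [Nb…]: ligand charges -2, Nb(V) ⇒ ion charge 3+.
Anion [Ni…]: ligand charges -3, Ni(II) ⇒ ion charge 1−.
One 3+ cation requires 3 of the 1− anion.

[NbI(OH)(phen)2][Ni(C2O4)(NO3)(PPh3)]3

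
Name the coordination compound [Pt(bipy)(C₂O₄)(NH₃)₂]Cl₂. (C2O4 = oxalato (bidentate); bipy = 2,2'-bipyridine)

The 2 chloride counter-ions carry a total charge of -2, so each complex ion is 2+.
Ligand charges: 1×oxalato (-2 each), 1×2,2'-bipyridine (neutral), 2×ammine (neutral); total -2. So Pt + (-2) = 2+, giving Pt = +4.
Ligands are named alphabetically: ammine before bipyridine before oxalato.

diammine(2,2'-bipyridine)oxalatoplatinum(IV) chloride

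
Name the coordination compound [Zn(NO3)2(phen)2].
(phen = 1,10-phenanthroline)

There is no counter-ion, so the complex is neutral overall.
Ligand charges: 2×nitrato (-1 each), 2×1,10-phenanthroline (neutral); total -2. So Zn + (-2) = 0, giving Zn = +2.
Ligands are named alphabetically: nitrato before phenanthroline.

dinitratobis(1,10-phenanthroline)zinc(II)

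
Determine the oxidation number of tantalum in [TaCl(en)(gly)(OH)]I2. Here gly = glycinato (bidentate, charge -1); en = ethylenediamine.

+5

2 iodide outside the brackets (-1 each) → the complex ion is 2+.
Ligand charges: 1×gly = -1; 1×OH = -1; 1×Cl = -1; 1×en neutral; sum -3.
Ta + (-3) = 2+ ⇒ Ta is +5.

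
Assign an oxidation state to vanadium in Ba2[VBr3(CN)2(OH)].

2 barium outside the brackets (+2 each) → the complex ion is 4−.
Ligand charges: 1×OH = -1; 2×CN = -2; 3×Br = -3; sum -6.
V + (-6) = 4− ⇒ V is +2.

+2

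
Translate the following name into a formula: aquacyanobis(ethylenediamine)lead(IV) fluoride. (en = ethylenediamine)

[Pb(CN)(en)2(H2O)]F3

Ligands: 1 cyano (CN, -1), 2 ethylenediamine (en, neutral), 1 aqua (H2O, neutral). Ligand charge sum = -1.
With Pb in oxidation state +4, the complex ion is [Pb...]^3+.
Charge balance with fluoride (-1) requires 1 complex ion per 3 fluoride.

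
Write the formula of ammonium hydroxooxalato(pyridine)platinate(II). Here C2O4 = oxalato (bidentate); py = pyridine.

NH4[Pt(C2O4)(OH)(py)]

Ligands: 1 oxalato (C2O4, -2), 1 hydroxo (OH, -1), 1 pyridine (py, neutral). Ligand charge sum = -3.
Charge balance with ammonium (+1) requires 1 complex ion per 1 ammonium.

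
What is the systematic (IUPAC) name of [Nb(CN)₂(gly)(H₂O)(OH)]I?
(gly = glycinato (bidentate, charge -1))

aquadicyano(glycinato)hydroxoniobium(V) iodide

The 1 iodide counter-ion carries a total charge of -1, so each complex ion is 1+.
Ligand charges: 1×hydroxo (-1 each), 1×glycinato (-1 each), 2×cyano (-1 each), 1×aqua (neutral); total -4. So Nb + (-4) = 1+, giving Nb = +5.
Ligands are named alphabetically: aqua before cyano before glycinato before hydroxo.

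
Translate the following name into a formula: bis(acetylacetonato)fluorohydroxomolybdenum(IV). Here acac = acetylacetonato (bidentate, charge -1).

Ligands: 1 fluoro (F, -1), 2 acetylacetonato (acac, -1), 1 hydroxo (OH, -1). Ligand charge sum = -4.
With Mo in oxidation state +4, the complex ion is [Mo...].

[Mo(acac)2F(OH)]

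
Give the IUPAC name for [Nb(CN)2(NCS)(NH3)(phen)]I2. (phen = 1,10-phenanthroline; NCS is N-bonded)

amminedicyanoisothiocyanato(1,10-phenanthroline)niobium(V) iodide

The 2 iodide counter-ions carry a total charge of -2, so each complex ion is 2+.
Ligand charges: 1×1,10-phenanthroline (neutral), 1×isothiocyanato (-1 each), 1×ammine (neutral), 2×cyano (-1 each); total -3. So Nb + (-3) = 2+, giving Nb = +5.
Ligands are named alphabetically: ammine before cyano before isothiocyanato before phenanthroline.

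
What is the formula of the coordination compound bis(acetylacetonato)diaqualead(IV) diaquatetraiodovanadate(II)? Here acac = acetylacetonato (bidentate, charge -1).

[Pb(acac)2(H2O)2][V(H2O)2I4]

Cation [Pb…]: ligand charges -2, Pb(IV) ⇒ ion charge 2+.
Anion [V…]: ligand charges -4, V(II) ⇒ ion charge 2−.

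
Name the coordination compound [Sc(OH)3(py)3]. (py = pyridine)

trihydroxotris(pyridine)scandium(III)

There is no counter-ion, so the complex is neutral overall.
Ligand charges: 3×pyridine (neutral), 3×hydroxo (-1 each); total -3. So Sc + (-3) = 0, giving Sc = +3.
Ligands are named alphabetically: hydroxo before pyridine.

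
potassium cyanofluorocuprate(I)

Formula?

K[Cu(CN)F]

Ligands: 1 fluoro (F, -1), 1 cyano (CN, -1). Ligand charge sum = -2.
With Cu in oxidation state +1, the complex ion is [Cu...]^1−.
Charge balance with potassium (+1) requires 1 complex ion per 1 potassium.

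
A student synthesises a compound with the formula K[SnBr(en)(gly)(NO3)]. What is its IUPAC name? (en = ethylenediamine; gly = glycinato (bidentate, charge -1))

The 1 potassium counter-ion carries a total charge of +1, so each complex ion is 1−.
Ligand charges: 1×ethylenediamine (neutral), 1×nitrato (-1 each), 1×glycinato (-1 each), 1×bromo (-1 each); total -3. So Sn + (-3) = 1−, giving Sn = +2.
Ligands are named alphabetically: bromo before ethylenediamine before glycinato before nitrato.
The complex ion is anionic, so tin takes the -ate form stannate(II).

potassium bromo(ethylenediamine)(glycinato)nitratostannate(II)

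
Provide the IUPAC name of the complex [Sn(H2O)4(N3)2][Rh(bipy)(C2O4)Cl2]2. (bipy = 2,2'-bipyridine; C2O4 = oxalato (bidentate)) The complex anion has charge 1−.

The complex anion is given as 1−; its ligand charges sum to -4, so Rh = +3.
With 2 anions per cation, the cation must be 2×1 = 2+.
Cation: ligand charges sum to -2; for the ion to be 2+, Sn = +4.

tetraaquadiazidotin(IV) (2,2'-bipyridine)dichlorooxalatorhodate(III)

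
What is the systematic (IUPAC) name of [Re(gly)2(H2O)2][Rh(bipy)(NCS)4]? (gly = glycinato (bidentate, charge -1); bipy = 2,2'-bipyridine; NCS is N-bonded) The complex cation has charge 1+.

Both ions are complex: the cation is named first with the plain metal name, the anion second with the -ate form; each ion's ligands are alphabetised independently.
The complex cation is given as 1+; its ligand charges sum to -2, so Re = +3.
A 1:1 salt means the anion carries the equal and opposite charge, 1−.
Anion: ligand charges sum to -4; for the ion to be 1−, Rh = +3.

diaquabis(glycinato)rhenium(III) (2,2'-bipyridine)tetraisothiocyanatorhodate(III)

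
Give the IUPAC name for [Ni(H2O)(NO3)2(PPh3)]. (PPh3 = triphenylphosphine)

There is no counter-ion, so the complex is neutral overall.
Ligand charges: 2×nitrato (-1 each), 1×triphenylphosphine (neutral), 1×aqua (neutral); total -2. So Ni + (-2) = 0, giving Ni = +2.
Ligands are named alphabetically: aqua before nitrato before triphenylphosphine.

aquadinitrato(triphenylphosphine)nickel(II)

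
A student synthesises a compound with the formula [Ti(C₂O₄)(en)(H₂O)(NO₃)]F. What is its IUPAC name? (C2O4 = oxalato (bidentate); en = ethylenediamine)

The 1 fluoride counter-ion carries a total charge of -1, so each complex ion is 1+.
Ligand charges: 1×oxalato (-2 each), 1×ethylenediamine (neutral), 1×aqua (neutral), 1×nitrato (-1 each); total -3. So Ti + (-3) = 1+, giving Ti = +4.
Ligands are named alphabetically: aqua before ethylenediamine before nitrato before oxalato.

aqua(ethylenediamine)nitratooxalatotitanium(IV) fluoride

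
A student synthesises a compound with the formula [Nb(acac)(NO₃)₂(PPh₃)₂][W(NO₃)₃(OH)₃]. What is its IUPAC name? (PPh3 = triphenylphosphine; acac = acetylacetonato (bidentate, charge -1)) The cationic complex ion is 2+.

The complex cation is given as 2+; its ligand charges sum to -3, so Nb = +5.
A 1:1 salt means the anion carries the equal and opposite charge, 2−.
Anion: ligand charges sum to -6; for the ion to be 2−, W = +4.

(acetylacetonato)dinitratobis(triphenylphosphine)niobium(V) trihydroxotrinitratotungstate(IV)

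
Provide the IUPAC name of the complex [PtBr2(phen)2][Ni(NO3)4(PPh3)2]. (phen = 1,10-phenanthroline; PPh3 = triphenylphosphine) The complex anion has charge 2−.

dibromobis(1,10-phenanthroline)platinum(IV) tetranitratobis(triphenylphosphine)nickelate(II)

The complex anion is given as 2−; its ligand charges sum to -4, so Ni = +2.
A 1:1 salt means the cation carries the equal and opposite charge, 2+.
Cation: ligand charges sum to -2; for the ion to be 2+, Pt = +4.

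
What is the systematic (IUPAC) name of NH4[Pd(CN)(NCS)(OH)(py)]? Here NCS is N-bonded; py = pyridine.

The 1 ammonium counter-ion carries a total charge of +1, so each complex ion is 1−.
Ligand charges: 1×isothiocyanato (-1 each), 1×hydroxo (-1 each), 1×cyano (-1 each), 1×pyridine (neutral); total -3. So Pd + (-3) = 1−, giving Pd = +2.
Ligands are named alphabetically: cyano before hydroxo before isothiocyanato before pyridine.
The complex ion is anionic, so palladium takes the -ate form palladate(II).

ammonium cyanohydroxoisothiocyanato(pyridine)palladate(II)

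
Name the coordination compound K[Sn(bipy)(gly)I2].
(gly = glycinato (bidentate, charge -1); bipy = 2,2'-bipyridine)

potassium (2,2'-bipyridine)(glycinato)diiodostannate(II)

The 1 potassium counter-ion carries a total charge of +1, so each complex ion is 1−.
Ligand charges: 2×iodo (-1 each), 1×glycinato (-1 each), 1×2,2'-bipyridine (neutral); total -3. So Sn + (-3) = 1−, giving Sn = +2.
Ligands are named alphabetically: bipyridine before glycinato before iodo.
The complex ion is anionic, so tin takes the -ate form stannate(II).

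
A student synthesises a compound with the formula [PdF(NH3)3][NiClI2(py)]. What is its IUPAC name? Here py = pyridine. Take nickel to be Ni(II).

triamminefluoropalladium(II) chlorodiiodo(pyridine)nickelate(II)

Both ions are complex: the cation is named first with the plain metal name, the anion second with the -ate form; each ion's ligands are alphabetised independently.
Ni is given as +2; the anion's ligand charges sum to -3, so the complex anion is 1−.
A 1:1 salt means the cation carries the equal and opposite charge, 1+.
Cation: ligand charges sum to -1; for the ion to be 1+, Pd = +2.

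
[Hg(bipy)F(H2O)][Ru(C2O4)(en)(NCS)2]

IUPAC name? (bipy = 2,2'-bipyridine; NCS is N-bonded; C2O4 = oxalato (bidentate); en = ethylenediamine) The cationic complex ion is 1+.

aqua(2,2'-bipyridine)fluoromercury(II) (ethylenediamine)diisothiocyanatooxalatoruthenate(III)

The complex cation is given as 1+; its ligand charges sum to -1, so Hg = +2.
A 1:1 salt means the anion carries the equal and opposite charge, 1−.
Anion: ligand charges sum to -4; for the ion to be 1−, Ru = +3.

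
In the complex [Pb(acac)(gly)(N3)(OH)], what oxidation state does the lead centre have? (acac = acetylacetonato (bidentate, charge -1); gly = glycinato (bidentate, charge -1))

No counter-ion: the bracketed complex is neutral.
Ligand charges: 1×acac = -1; 1×gly = -1; 1×OH = -1; 1×N3 = -1; sum -4.
Pb + (-4) = 0 ⇒ Pb is +4.

+4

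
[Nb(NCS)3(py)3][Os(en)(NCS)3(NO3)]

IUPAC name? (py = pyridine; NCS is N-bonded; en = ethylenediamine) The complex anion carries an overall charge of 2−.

triisothiocyanatotris(pyridine)niobium(V) (ethylenediamine)triisothiocyanatonitratoosmate(II)

Both ions are complex: the cation is named first with the plain metal name, the anion second with the -ate form; each ion's ligands are alphabetised independently.
The complex anion is given as 2−; its ligand charges sum to -4, so Os = +2.
A 1:1 salt means the cation carries the equal and opposite charge, 2+.
Cation: ligand charges sum to -3; for the ion to be 2+, Nb = +5.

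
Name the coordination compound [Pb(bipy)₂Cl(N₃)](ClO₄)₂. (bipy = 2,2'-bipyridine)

The 2 perchlorate counter-ions carry a total charge of -2, so each complex ion is 2+.
Ligand charges: 1×chloro (-1 each), 1×azido (-1 each), 2×2,2'-bipyridine (neutral); total -2. So Pb + (-2) = 2+, giving Pb = +4.
Ligands are named alphabetically: azido before bipyridine before chloro.

azidobis(2,2'-bipyridine)chlorolead(IV) perchlorate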